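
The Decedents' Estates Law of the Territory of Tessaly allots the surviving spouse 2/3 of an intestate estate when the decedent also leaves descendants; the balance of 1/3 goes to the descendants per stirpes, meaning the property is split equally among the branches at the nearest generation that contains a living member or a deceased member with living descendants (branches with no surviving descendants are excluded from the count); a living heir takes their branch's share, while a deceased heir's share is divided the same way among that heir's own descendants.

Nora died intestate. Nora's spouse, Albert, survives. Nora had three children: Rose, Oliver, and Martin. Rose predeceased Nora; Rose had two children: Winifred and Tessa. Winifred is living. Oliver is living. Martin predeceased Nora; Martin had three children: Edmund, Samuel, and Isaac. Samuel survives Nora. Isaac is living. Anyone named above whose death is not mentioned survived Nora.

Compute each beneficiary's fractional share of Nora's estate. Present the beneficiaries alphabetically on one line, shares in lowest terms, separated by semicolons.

Albert 2/3; Edmund 1/27; Isaac 1/27; Oliver 1/9; Samuel 1/27; Tessa 1/18; Winifred 1/18

Albert, as surviving spouse, takes 2/3.
The remaining 1/3 passes to Nora's descendants per stirpes.
The 1/3 is divided into 3 equal shares of 1/9 among Rose, Oliver, Martin.
Rose predeceased; the 1/9 allotted to Rose's branch passes to Rose's issue by representation.
The 1/9 is divided into 2 equal shares of 1/18 among Winifred, Tessa.
Winifred is living and takes 1/18.
Tessa is living and takes 1/18.
Oliver is living and takes 1/9.
Martin predeceased; the 1/9 allotted to Martin's branch passes to Martin's issue by representation.
The 1/9 is divided into 3 equal shares of 1/27 among Edmund, Samuel, Isaac.
Edmund is living and takes 1/27.
Samuel is living and takes 1/27.
Isaac is living and takes 1/27.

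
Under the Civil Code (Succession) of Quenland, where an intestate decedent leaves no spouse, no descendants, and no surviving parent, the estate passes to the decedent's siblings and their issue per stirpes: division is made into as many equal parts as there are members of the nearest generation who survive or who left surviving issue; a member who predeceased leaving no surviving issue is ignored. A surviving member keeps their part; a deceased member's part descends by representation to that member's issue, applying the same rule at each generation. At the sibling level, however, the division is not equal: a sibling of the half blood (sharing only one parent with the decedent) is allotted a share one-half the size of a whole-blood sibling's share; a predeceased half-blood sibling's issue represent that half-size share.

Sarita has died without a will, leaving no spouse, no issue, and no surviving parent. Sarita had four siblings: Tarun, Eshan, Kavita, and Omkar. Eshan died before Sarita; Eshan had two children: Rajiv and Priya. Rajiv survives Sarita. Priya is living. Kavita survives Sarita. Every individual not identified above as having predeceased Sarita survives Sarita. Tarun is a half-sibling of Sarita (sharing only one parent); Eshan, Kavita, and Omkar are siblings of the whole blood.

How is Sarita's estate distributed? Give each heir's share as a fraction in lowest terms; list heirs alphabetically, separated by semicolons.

Kavita 2/7; Omkar 2/7; Priya 1/7; Rajiv 1/7; Tarun 1/7

No spouse, descendants, or parent survives, so the estate passes to Sarita's siblings per stirpes.
Half-blood siblings count for one-half the weight of whole-blood siblings at the initial division.
Dividing 1 in proportion to weights (total weight 7/2): Tarun (weight 1/2) → 1/7; Eshan (weight 1) → 2/7; Kavita (weight 1) → 2/7; Omkar (weight 1) → 2/7.
Tarun is living and takes 1/7.
Eshan predeceased; the 2/7 allotted to Eshan's branch passes to Eshan's issue by representation.
The 2/7 is divided into 2 equal shares of 1/7 among Rajiv, Priya.
Rajiv is living and takes 1/7.
Priya is living and takes 1/7.
Kavita is living and takes 2/7.
Omkar is living and takes 2/7.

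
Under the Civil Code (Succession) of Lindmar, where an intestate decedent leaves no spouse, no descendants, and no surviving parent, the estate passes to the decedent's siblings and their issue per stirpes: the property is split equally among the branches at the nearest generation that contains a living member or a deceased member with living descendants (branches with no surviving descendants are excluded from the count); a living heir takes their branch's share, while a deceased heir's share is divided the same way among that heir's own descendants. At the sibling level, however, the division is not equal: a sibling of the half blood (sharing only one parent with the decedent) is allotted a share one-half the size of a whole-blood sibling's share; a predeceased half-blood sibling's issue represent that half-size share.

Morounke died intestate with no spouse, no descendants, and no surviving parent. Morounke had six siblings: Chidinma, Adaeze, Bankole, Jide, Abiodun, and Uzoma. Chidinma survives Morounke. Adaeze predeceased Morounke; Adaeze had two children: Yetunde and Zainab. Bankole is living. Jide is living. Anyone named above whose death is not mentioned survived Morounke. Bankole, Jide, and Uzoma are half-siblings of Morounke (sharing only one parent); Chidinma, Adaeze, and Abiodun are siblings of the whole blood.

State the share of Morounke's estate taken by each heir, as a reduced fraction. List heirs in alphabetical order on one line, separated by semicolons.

No spouse, descendants, or parent survives, so the estate passes to Morounke's siblings per stirpes.
Half-blood siblings count for one-half the weight of whole-blood siblings at the initial division.
Dividing 1 in proportion to weights (total weight 9/2): Chidinma (weight 1) → 2/9; Adaeze (weight 1) → 2/9; Bankole (weight 1/2) → 1/9; Jide (weight 1/2) → 1/9; Abiodun (weight 1) → 2/9; Uzoma (weight 1/2) → 1/9.
Chidinma is living and takes 2/9.
Adaeze predeceased; the 2/9 allotted to Adaeze's branch passes to Adaeze's issue by representation.
The 2/9 is divided into 2 equal shares of 1/9 among Yetunde, Zainab.
Yetunde is living and takes 1/9.
Zainab is living and takes 1/9.
Bankole is living and takes 1/9.
Jide is living and takes 1/9.
Abiodun is living and takes 2/9.
Uzoma is living and takes 1/9.

Abiodun 2/9; Bankole 1/9; Chidinma 2/9; Jide 1/9; Uzoma 1/9; Yetunde 1/9; Zainab 1/9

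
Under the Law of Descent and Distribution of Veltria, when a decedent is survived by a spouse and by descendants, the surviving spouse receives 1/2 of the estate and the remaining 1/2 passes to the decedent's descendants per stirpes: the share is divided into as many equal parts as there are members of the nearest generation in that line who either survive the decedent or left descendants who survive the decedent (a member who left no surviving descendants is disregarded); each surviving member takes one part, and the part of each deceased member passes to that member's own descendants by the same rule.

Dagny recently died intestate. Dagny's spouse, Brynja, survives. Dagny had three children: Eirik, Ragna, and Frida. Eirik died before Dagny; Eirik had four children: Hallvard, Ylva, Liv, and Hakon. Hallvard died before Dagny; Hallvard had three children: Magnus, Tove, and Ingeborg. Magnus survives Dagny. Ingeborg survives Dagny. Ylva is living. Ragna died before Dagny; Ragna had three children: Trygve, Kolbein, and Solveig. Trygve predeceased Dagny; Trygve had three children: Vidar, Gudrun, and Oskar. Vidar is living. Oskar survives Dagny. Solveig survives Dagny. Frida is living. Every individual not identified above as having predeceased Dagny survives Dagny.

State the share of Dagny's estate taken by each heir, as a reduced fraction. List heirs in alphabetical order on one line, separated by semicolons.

Brynja 1/2; Frida 1/6; Gudrun 1/54; Hakon 1/24; Ingeborg 1/72; Kolbein 1/18; Liv 1/24; Magnus 1/72; Oskar 1/54; Solveig 1/18; Tove 1/72; Vidar 1/54; Ylva 1/24

Brynja, as surviving spouse, takes 1/2.
The remaining 1/2 passes to Dagny's descendants per stirpes.
The 1/2 is divided into 3 equal shares of 1/6 among Eirik, Ragna, Frida.
Eirik predeceased; the 1/6 allotted to Eirik's branch passes to Eirik's issue by representation.
The 1/6 is divided into 4 equal shares of 1/24 among Hallvard, Ylva, Liv, Hakon.
Hallvard predeceased; the 1/24 allotted to Hallvard's branch passes to Hallvard's issue by representation.
The 1/24 is divided into 3 equal shares of 1/72 among Magnus, Tove, Ingeborg.
Magnus is living and takes 1/72.
Tove is living and takes 1/72.
Ingeborg is living and takes 1/72.
Ylva is living and takes 1/24.
Liv is living and takes 1/24.
Hakon is living and takes 1/24.
Ragna predeceased; the 1/6 allotted to Ragna's branch passes to Ragna's issue by representation.
The 1/6 is divided into 3 equal shares of 1/18 among Trygve, Kolbein, Solveig.
Trygve predeceased; the 1/18 allotted to Trygve's branch passes to Trygve's issue by representation.
The 1/18 is divided into 3 equal shares of 1/54 among Vidar, Gudrun, Oskar.
Vidar is living and takes 1/54.
Gudrun is living and takes 1/54.
Oskar is living and takes 1/54.
Kolbein is living and takes 1/18.
Solveig is living and takes 1/18.
Frida is living and takes 1/6.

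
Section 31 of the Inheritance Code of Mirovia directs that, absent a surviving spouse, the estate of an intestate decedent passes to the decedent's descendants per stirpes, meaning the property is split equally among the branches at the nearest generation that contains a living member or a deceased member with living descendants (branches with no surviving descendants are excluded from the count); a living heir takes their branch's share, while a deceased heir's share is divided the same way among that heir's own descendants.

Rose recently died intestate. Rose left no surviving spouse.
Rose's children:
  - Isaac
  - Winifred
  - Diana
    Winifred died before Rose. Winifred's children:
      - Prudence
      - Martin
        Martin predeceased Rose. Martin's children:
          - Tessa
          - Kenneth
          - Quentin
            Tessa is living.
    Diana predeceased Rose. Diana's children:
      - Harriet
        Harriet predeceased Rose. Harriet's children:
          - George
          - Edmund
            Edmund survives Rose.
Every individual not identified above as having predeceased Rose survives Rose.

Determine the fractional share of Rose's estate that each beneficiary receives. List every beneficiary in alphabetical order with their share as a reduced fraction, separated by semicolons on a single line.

There is no surviving spouse, so the entire estate passes to Rose's descendants per stirpes.
The estate is divided into 3 equal shares of 1/3 among Isaac, Winifred, Diana.
Isaac is living and takes 1/3.
Winifred predeceased; the 1/3 allotted to Winifred's branch passes to Winifred's issue by representation.
The 1/3 is divided into 2 equal shares of 1/6 among Prudence, Martin.
Prudence is living and takes 1/6.
Martin predeceased; the 1/6 allotted to Martin's branch passes to Martin's issue by representation.
The 1/6 is divided into 3 equal shares of 1/18 among Tessa, Kenneth, Quentin.
Tessa is living and takes 1/18.
Kenneth is living and takes 1/18.
Quentin is living and takes 1/18.
Diana predeceased; the 1/3 allotted to Diana's branch passes to Diana's issue by representation.
Harriet's line is the sole branch at this level, so the full 1/3 passes to Harriet's issue by representation.
The 1/3 is divided into 2 equal shares of 1/6 among George, Edmund.
George is living and takes 1/6.
Edmund is living and takes 1/6.

Edmund 1/6; George 1/6; Isaac 1/3; Kenneth 1/18; Prudence 1/6; Quentin 1/18; Tessa 1/18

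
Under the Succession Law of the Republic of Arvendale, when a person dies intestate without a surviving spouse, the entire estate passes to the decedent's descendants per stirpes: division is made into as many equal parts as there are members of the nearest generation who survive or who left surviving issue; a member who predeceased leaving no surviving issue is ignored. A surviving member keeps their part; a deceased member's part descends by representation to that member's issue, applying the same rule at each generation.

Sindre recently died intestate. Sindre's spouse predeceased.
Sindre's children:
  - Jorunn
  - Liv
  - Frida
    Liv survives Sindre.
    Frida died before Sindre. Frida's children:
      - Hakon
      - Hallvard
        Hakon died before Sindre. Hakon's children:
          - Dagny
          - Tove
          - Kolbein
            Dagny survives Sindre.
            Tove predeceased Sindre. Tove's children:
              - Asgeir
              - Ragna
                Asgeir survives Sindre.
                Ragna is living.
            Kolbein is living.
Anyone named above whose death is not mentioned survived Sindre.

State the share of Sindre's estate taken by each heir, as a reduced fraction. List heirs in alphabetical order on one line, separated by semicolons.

There is no surviving spouse, so the entire estate passes to Sindre's descendants per stirpes.
The estate is divided into 3 equal shares of 1/3 among Jorunn, Liv, Frida.
Jorunn is living and takes 1/3.
Liv is living and takes 1/3.
Frida predeceased; the 1/3 allotted to Frida's branch passes to Frida's issue by representation.
The 1/3 is divided into 2 equal shares of 1/6 among Hakon, Hallvard.
Hakon predeceased; the 1/6 allotted to Hakon's branch passes to Hakon's issue by representation.
The 1/6 is divided into 3 equal shares of 1/18 among Dagny, Tove, Kolbein.
Dagny is living and takes 1/18.
Tove predeceased; the 1/18 allotted to Tove's branch passes to Tove's issue by representation.
The 1/18 is divided into 2 equal shares of 1/36 among Asgeir, Ragna.
Asgeir is living and takes 1/36.
Ragna is living and takes 1/36.
Kolbein is living and takes 1/18.
Hallvard is living and takes 1/6.

Asgeir 1/36; Dagny 1/18; Hallvard 1/6; Jorunn 1/3; Kolbein 1/18; Liv 1/3; Ragna 1/36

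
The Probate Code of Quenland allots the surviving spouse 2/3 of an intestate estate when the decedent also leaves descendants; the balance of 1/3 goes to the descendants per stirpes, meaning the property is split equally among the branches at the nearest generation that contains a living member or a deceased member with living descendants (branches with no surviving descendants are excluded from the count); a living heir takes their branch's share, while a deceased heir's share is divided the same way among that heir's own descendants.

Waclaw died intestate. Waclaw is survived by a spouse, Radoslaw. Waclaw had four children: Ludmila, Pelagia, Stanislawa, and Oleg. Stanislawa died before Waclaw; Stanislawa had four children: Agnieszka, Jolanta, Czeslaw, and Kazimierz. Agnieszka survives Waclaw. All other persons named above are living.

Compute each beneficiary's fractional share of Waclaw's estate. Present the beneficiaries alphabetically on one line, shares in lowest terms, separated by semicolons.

Radoslaw, as surviving spouse, takes 2/3.
The remaining 1/3 passes to Waclaw's descendants per stirpes.
The 1/3 is divided into 4 equal shares of 1/12 among Ludmila, Pelagia, Stanislawa, Oleg.
Ludmila is living and takes 1/12.
Pelagia is living and takes 1/12.
Stanislawa predeceased; the 1/12 allotted to Stanislawa's branch passes to Stanislawa's issue by representation.
The 1/12 is divided into 4 equal shares of 1/48 among Agnieszka, Jolanta, Czeslaw, Kazimierz.
Agnieszka is living and takes 1/48.
Jolanta is living and takes 1/48.
Czeslaw is living and takes 1/48.
Kazimierz is living and takes 1/48.
Oleg is living and takes 1/12.

Agnieszka 1/48; Czeslaw 1/48; Jolanta 1/48; Kazimierz 1/48; Ludmila 1/12; Oleg 1/12; Pelagia 1/12; Radoslaw 2/3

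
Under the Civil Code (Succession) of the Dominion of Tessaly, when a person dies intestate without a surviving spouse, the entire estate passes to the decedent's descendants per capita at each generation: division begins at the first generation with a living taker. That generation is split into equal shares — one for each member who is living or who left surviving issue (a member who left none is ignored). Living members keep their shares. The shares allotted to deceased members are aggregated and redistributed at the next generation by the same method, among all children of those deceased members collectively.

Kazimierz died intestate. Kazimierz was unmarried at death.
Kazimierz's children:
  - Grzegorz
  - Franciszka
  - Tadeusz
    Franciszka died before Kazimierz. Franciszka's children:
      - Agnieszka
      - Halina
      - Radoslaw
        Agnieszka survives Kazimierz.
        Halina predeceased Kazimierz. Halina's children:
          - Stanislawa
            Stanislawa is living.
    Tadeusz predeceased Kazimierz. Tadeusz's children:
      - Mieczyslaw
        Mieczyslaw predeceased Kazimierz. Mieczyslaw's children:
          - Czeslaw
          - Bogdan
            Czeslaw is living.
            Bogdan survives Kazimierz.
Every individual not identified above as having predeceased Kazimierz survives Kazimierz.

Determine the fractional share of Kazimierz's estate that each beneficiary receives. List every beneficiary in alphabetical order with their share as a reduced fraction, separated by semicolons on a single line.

There is no surviving spouse, so the entire estate passes to Kazimierz's descendants per capita at each generation.
At generation 1 (Grzegorz, Franciszka, Tadeusz) there are 3 shares of (1)/3 = 1/3 each.
Living: Grzegorz — each takes 1/3.
Deceased: Franciszka and Tadeusz. Their combined 2/3 is pooled and carried to generation 2.
At generation 2 (Agnieszka, Halina, Radoslaw, Mieczyslaw) there are 4 shares of (2/3)/4 = 1/6 each.
Living: Agnieszka and Radoslaw — each takes 1/6.
Deceased: Halina and Mieczyslaw. Their combined 1/3 is pooled and carried to generation 3.
At generation 3 (Stanislawa, Czeslaw, Bogdan) there are 3 shares of (1/3)/3 = 1/9 each.
Living: Stanislawa, Czeslaw, and Bogdan — each takes 1/9.

Agnieszka 1/6; Bogdan 1/9; Czeslaw 1/9; Grzegorz 1/3; Radoslaw 1/6; Stanislawa 1/9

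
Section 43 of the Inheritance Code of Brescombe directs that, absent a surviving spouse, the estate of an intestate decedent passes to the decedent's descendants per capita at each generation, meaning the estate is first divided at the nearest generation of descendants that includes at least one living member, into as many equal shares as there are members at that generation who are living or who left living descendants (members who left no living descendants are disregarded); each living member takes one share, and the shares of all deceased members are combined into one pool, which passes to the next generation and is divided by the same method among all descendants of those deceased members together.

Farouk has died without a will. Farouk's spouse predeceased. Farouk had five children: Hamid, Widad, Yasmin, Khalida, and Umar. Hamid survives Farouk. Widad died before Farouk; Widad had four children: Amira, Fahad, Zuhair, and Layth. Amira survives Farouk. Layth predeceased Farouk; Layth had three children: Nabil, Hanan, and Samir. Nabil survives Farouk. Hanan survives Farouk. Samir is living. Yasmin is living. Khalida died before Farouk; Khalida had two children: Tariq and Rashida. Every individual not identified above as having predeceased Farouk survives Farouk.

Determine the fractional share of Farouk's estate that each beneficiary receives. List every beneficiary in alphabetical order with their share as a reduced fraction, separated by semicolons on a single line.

There is no surviving spouse, so the entire estate passes to Farouk's descendants per capita at each generation.
At generation 1 (Hamid, Widad, Yasmin, Khalida, Umar) there are 5 shares of (1)/5 = 1/5 each.
Living: Hamid, Yasmin, and Umar — each takes 1/5.
Deceased: Widad and Khalida. Their combined 2/5 is pooled and carried to generation 2.
At generation 2 (Amira, Fahad, Zuhair, Layth, Tariq, Rashida) there are 6 shares of (2/5)/6 = 1/15 each.
Living: Amira, Fahad, Zuhair, Tariq, and Rashida — each takes 1/15.
Deceased: Layth. That 1/15 share is carried to generation 3.
At generation 3 (Nabil, Hanan, Samir) there are 3 shares of (1/15)/3 = 1/45 each.
Living: Nabil, Hanan, and Samir — each takes 1/45.

Amira 1/15; Fahad 1/15; Hamid 1/5; Hanan 1/45; Nabil 1/45; Rashida 1/15; Samir 1/45; Tariq 1/15; Umar 1/5; Yasmin 1/5; Zuhair 1/15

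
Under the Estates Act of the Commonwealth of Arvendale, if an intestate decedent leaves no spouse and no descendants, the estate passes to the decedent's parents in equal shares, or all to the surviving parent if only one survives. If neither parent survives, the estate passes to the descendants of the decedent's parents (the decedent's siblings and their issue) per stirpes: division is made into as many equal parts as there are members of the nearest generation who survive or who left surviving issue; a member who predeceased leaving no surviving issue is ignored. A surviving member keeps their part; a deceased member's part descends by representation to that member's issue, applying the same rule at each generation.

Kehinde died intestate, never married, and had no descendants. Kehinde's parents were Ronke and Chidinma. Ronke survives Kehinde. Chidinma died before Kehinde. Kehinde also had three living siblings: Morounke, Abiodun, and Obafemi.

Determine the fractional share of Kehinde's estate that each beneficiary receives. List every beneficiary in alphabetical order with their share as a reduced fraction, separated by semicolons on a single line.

Ronke 1

Only one parent, Ronke, survives, so Ronke takes the entire estate. The siblings take nothing because a surviving parent has priority.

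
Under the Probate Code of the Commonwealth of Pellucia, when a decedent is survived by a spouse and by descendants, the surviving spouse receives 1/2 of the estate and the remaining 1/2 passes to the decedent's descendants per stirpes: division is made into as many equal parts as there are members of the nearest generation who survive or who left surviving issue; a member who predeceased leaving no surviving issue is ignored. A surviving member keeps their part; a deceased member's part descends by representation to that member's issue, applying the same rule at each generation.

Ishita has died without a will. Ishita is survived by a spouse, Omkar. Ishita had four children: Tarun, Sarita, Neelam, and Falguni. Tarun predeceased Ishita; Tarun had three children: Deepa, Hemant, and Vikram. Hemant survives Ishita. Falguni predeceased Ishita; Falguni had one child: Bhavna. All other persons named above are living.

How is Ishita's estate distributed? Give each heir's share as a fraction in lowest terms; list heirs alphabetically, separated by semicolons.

Omkar, as surviving spouse, takes 1/2.
The remaining 1/2 passes to Ishita's descendants per stirpes.
The 1/2 is divided into 4 equal shares of 1/8 among Tarun, Sarita, Neelam, Falguni.
Tarun predeceased; the 1/8 allotted to Tarun's branch passes to Tarun's issue by representation.
The 1/8 is divided into 3 equal shares of 1/24 among Deepa, Hemant, Vikram.
Deepa is living and takes 1/24.
Hemant is living and takes 1/24.
Vikram is living and takes 1/24.
Sarita is living and takes 1/8.
Neelam is living and takes 1/8.
Falguni predeceased; the 1/8 allotted to Falguni's branch passes to Falguni's issue by representation.
Bhavna is the sole taker at this level and receives the full 1/8.

Bhavna 1/8; Deepa 1/24; Hemant 1/24; Neelam 1/8; Omkar 1/2; Sarita 1/8; Vikram 1/24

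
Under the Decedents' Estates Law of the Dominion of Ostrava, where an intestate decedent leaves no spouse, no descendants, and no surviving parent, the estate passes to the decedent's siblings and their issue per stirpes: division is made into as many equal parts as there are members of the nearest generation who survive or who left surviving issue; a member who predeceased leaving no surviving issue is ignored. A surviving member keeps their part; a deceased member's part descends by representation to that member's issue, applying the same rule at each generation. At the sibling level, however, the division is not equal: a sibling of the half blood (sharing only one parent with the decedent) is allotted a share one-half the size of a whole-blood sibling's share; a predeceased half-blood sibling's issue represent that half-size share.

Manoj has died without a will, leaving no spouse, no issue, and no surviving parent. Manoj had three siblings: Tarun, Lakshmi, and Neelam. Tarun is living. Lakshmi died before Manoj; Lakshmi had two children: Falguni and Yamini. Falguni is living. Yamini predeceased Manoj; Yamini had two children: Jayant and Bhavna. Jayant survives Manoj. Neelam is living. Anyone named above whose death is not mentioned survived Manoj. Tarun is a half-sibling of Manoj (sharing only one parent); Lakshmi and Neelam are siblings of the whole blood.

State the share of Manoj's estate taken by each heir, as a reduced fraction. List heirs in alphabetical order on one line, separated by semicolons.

Bhavna 1/10; Falguni 1/5; Jayant 1/10; Neelam 2/5; Tarun 1/5

No spouse, descendants, or parent survives, so the estate passes to Manoj's siblings per stirpes.
Half-blood siblings count for one-half the weight of whole-blood siblings at the initial division.
Dividing 1 in proportion to weights (total weight 5/2): Tarun (weight 1/2) → 1/5; Lakshmi (weight 1) → 2/5; Neelam (weight 1) → 2/5.
Tarun is living and takes 1/5.
Lakshmi predeceased; the 2/5 allotted to Lakshmi's branch passes to Lakshmi's issue by representation.
The 2/5 is divided into 2 equal shares of 1/5 among Falguni, Yamini.
Falguni is living and takes 1/5.
Yamini predeceased; the 1/5 allotted to Yamini's branch passes to Yamini's issue by representation.
The 1/5 is divided into 2 equal shares of 1/10 among Jayant, Bhavna.
Jayant is living and takes 1/10.
Bhavna is living and takes 1/10.
Neelam is living and takes 2/5.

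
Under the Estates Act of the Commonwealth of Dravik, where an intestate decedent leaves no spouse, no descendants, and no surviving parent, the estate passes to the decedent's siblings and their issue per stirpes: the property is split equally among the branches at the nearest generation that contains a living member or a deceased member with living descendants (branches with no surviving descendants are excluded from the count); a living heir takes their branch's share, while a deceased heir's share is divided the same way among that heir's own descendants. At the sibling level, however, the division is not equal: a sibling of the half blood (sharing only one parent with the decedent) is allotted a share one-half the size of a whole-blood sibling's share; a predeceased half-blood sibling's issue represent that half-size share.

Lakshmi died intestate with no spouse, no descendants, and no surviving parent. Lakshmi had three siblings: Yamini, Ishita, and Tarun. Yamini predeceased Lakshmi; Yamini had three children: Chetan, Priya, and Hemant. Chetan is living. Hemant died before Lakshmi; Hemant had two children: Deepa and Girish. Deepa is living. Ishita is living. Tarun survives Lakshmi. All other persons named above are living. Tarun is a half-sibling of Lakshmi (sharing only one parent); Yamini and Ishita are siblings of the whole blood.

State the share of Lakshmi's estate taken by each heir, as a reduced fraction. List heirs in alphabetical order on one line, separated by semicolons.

Chetan 2/15; Deepa 1/15; Girish 1/15; Ishita 2/5; Priya 2/15; Tarun 1/5

No spouse, descendants, or parent survives, so the estate passes to Lakshmi's siblings per stirpes.
Half-blood siblings count for one-half the weight of whole-blood siblings at the initial division.
Dividing 1 in proportion to weights (total weight 5/2): Yamini (weight 1) → 2/5; Ishita (weight 1) → 2/5; Tarun (weight 1/2) → 1/5.
Yamini predeceased; the 2/5 allotted to Yamini's branch passes to Yamini's issue by representation.
The 2/5 is divided into 3 equal shares of 2/15 among Chetan, Priya, Hemant.
Chetan is living and takes 2/15.
Priya is living and takes 2/15.
Hemant predeceased; the 2/15 allotted to Hemant's branch passes to Hemant's issue by representation.
The 2/15 is divided into 2 equal shares of 1/15 among Deepa, Girish.
Deepa is living and takes 1/15.
Girish is living and takes 1/15.
Ishita is living and takes 2/5.
Tarun is living and takes 1/5.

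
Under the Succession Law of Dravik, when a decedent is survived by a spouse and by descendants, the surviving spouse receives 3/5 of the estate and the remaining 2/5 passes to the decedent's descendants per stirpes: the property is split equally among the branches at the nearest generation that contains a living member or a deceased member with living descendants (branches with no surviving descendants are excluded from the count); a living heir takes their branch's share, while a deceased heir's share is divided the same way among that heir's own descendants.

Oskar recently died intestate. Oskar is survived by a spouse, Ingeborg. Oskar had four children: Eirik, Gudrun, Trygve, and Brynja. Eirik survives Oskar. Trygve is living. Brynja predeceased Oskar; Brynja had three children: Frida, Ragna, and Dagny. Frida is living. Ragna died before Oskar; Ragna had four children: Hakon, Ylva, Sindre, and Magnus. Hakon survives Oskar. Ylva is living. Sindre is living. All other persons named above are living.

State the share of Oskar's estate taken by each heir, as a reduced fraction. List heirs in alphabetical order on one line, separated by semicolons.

Dagny 1/30; Eirik 1/10; Frida 1/30; Gudrun 1/10; Hakon 1/120; Ingeborg 3/5; Magnus 1/120; Sindre 1/120; Trygve 1/10; Ylva 1/120

Ingeborg, as surviving spouse, takes 3/5.
The remaining 2/5 passes to Oskar's descendants per stirpes.
The 2/5 is divided into 4 equal shares of 1/10 among Eirik, Gudrun, Trygve, Brynja.
Eirik is living and takes 1/10.
Gudrun is living and takes 1/10.
Trygve is living and takes 1/10.
Brynja predeceased; the 1/10 allotted to Brynja's branch passes to Brynja's issue by representation.
The 1/10 is divided into 3 equal shares of 1/30 among Frida, Ragna, Dagny.
Frida is living and takes 1/30.
Ragna predeceased; the 1/30 allotted to Ragna's branch passes to Ragna's issue by representation.
The 1/30 is divided into 4 equal shares of 1/120 among Hakon, Ylva, Sindre, Magnus.
Hakon is living and takes 1/120.
Ylva is living and takes 1/120.
Sindre is living and takes 1/120.
Magnus is living and takes 1/120.
Dagny is living and takes 1/30.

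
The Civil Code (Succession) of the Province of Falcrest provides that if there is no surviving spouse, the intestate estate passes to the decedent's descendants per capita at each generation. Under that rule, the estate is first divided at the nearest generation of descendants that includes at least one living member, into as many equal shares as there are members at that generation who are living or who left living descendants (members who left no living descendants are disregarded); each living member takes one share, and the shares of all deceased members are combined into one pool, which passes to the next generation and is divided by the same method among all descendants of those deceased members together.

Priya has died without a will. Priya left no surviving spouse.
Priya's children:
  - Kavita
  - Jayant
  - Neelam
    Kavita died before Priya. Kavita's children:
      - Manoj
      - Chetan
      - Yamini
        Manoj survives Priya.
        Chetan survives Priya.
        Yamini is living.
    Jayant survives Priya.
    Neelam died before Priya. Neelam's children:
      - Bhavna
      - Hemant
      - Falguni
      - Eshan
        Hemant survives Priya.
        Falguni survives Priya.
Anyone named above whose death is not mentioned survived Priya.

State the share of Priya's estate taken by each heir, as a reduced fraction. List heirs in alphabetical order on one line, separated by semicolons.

There is no surviving spouse, so the entire estate passes to Priya's descendants per capita at each generation.
At generation 1 (Kavita, Jayant, Neelam) there are 3 shares of (1)/3 = 1/3 each.
Living: Jayant — each takes 1/3.
Deceased: Kavita and Neelam. Their combined 2/3 is pooled and carried to generation 2.
At generation 2 (Manoj, Chetan, Yamini, Bhavna, Hemant, Falguni, Eshan) there are 7 shares of (2/3)/7 = 2/21 each.
Living: Manoj, Chetan, Yamini, Bhavna, Hemant, Falguni, and Eshan — each takes 2/21.

Bhavna 2/21; Chetan 2/21; Eshan 2/21; Falguni 2/21; Hemant 2/21; Jayant 1/3; Manoj 2/21; Yamini 2/21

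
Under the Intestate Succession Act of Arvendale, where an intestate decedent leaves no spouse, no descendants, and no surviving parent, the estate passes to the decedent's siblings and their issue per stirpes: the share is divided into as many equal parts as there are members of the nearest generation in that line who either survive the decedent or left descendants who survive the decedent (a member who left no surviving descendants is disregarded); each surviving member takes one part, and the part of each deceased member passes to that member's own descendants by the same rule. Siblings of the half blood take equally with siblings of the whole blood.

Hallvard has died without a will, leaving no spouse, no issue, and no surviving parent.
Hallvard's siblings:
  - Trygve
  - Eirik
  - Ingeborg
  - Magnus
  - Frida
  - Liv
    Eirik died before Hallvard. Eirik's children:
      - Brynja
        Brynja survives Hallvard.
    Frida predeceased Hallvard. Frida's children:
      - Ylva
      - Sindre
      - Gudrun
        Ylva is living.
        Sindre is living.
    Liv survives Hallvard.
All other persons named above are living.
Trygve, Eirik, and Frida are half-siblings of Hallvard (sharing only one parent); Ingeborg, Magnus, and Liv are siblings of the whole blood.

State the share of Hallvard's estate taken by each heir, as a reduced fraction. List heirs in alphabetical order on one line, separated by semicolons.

Brynja 1/6; Gudrun 1/18; Ingeborg 1/6; Liv 1/6; Magnus 1/6; Sindre 1/18; Trygve 1/6; Ylva 1/18

No spouse, descendants, or parent survives, so the estate passes to Hallvard's siblings per stirpes.
Half-blood and whole-blood siblings take equally under the stated rule.
The estate is divided into 6 equal shares of 1/6 among Trygve, Eirik, Ingeborg, Magnus, Frida, Liv.
Trygve is living and takes 1/6.
Eirik predeceased; the 1/6 allotted to Eirik's branch passes to Eirik's issue by representation.
Brynja is the sole taker at this level and receives the full 1/6.
Ingeborg is living and takes 1/6.
Magnus is living and takes 1/6.
Frida predeceased; the 1/6 allotted to Frida's branch passes to Frida's issue by representation.
The 1/6 is divided into 3 equal shares of 1/18 among Ylva, Sindre, Gudrun.
Ylva is living and takes 1/18.
Sindre is living and takes 1/18.
Gudrun is living and takes 1/18.
Liv is living and takes 1/6.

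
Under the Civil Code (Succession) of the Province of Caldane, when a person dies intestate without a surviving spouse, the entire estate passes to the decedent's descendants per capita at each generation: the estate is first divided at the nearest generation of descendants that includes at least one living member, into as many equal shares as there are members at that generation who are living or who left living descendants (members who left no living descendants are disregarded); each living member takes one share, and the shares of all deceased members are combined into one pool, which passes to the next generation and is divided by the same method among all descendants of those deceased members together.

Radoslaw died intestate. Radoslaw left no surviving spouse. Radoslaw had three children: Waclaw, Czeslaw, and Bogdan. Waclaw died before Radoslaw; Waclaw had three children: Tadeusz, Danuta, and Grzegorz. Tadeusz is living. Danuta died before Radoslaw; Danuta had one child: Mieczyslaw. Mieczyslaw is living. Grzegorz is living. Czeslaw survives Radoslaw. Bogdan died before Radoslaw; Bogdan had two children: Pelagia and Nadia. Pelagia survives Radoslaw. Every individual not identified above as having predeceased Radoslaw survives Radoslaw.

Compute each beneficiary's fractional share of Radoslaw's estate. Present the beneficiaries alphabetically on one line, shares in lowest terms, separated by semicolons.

Czeslaw 1/3; Grzegorz 2/15; Mieczyslaw 2/15; Nadia 2/15; Pelagia 2/15; Tadeusz 2/15

There is no surviving spouse, so the entire estate passes to Radoslaw's descendants per capita at each generation.
At generation 1 (Waclaw, Czeslaw, Bogdan) there are 3 shares of (1)/3 = 1/3 each.
Living: Czeslaw — each takes 1/3.
Deceased: Waclaw and Bogdan. Their combined 2/3 is pooled and carried to generation 2.
At generation 2 (Tadeusz, Danuta, Grzegorz, Pelagia, Nadia) there are 5 shares of (2/3)/5 = 2/15 each.
Living: Tadeusz, Grzegorz, Pelagia, and Nadia — each takes 2/15.
Deceased: Danuta. That 2/15 share is carried to generation 3.
At generation 3 (Mieczyslaw) there are 1 shares of (2/15)/1 = 2/15 each.
Living: Mieczyslaw — each takes 2/15.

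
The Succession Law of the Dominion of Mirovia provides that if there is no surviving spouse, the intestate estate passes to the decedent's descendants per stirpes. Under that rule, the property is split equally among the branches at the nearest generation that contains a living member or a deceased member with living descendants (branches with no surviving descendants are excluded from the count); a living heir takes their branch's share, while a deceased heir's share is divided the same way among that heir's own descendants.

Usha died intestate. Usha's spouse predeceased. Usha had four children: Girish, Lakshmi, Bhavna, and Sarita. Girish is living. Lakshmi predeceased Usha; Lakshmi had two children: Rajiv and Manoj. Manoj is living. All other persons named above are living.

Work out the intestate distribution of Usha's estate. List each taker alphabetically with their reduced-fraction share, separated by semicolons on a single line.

There is no surviving spouse, so the entire estate passes to Usha's descendants per stirpes.
The estate is divided into 4 equal shares of 1/4 among Girish, Lakshmi, Bhavna, Sarita.
Girish is living and takes 1/4.
Lakshmi predeceased; the 1/4 allotted to Lakshmi's branch passes to Lakshmi's issue by representation.
The 1/4 is divided into 2 equal shares of 1/8 among Rajiv, Manoj.
Rajiv is living and takes 1/8.
Manoj is living and takes 1/8.
Bhavna is living and takes 1/4.
Sarita is living and takes 1/4.

Bhavna 1/4; Girish 1/4; Manoj 1/8; Rajiv 1/8; Sarita 1/4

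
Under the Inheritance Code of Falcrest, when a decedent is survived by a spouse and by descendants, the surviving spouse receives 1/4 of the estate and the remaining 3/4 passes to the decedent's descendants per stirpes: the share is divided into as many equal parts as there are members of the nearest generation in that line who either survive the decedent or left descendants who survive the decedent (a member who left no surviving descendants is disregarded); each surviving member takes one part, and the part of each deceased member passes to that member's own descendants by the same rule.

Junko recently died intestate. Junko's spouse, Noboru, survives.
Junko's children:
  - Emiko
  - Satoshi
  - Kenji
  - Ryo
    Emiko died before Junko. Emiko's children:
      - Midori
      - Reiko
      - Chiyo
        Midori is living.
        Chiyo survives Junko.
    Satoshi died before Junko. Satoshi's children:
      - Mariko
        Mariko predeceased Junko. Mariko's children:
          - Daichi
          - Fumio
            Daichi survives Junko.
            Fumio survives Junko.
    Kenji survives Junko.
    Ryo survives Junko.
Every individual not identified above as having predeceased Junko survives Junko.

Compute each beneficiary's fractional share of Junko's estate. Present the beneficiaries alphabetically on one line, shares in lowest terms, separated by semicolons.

Chiyo 1/16; Daichi 3/32; Fumio 3/32; Kenji 3/16; Midori 1/16; Noboru 1/4; Reiko 1/16; Ryo 3/16

Noboru, as surviving spouse, takes 1/4.
The remaining 3/4 passes to Junko's descendants per stirpes.
The 3/4 is divided into 4 equal shares of 3/16 among Emiko, Satoshi, Kenji, Ryo.
Emiko predeceased; the 3/16 allotted to Emiko's branch passes to Emiko's issue by representation.
The 3/16 is divided into 3 equal shares of 1/16 among Midori, Reiko, Chiyo.
Midori is living and takes 1/16.
Reiko is living and takes 1/16.
Chiyo is living and takes 1/16.
Satoshi predeceased; the 3/16 allotted to Satoshi's branch passes to Satoshi's issue by representation.
Mariko's line is the sole branch at this level, so the full 3/16 passes to Mariko's issue by representation.
The 3/16 is divided into 2 equal shares of 3/32 among Daichi, Fumio.
Daichi is living and takes 3/32.
Fumio is living and takes 3/32.
Kenji is living and takes 3/16.
Ryo is living and takes 3/16.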